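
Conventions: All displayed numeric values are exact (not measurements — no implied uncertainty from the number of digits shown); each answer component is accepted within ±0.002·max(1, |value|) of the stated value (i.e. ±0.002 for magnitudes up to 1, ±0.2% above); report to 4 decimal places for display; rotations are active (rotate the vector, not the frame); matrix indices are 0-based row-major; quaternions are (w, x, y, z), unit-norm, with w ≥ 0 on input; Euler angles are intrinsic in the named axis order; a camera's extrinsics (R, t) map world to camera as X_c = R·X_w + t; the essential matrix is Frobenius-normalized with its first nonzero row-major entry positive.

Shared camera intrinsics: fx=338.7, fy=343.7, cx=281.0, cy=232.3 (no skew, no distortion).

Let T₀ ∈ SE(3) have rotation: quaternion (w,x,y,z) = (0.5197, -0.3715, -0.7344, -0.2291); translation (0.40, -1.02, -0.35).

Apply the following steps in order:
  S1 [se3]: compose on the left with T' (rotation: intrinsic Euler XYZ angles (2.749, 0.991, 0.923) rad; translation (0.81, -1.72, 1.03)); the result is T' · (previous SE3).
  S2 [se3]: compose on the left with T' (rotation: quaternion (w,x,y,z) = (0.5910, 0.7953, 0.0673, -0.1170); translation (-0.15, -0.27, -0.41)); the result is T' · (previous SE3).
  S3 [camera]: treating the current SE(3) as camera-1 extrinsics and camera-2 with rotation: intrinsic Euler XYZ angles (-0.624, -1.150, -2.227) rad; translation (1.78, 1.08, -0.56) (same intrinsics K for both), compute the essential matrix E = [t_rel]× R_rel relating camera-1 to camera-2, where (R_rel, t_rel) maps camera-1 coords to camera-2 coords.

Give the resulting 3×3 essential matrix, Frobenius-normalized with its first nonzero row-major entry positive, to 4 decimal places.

matrix = [0.5891 0.3108 0.0601; 0.3903 -0.4814 -0.0471; -0.0064 -0.4047 -0.0514]

after S1 (compose_se3): R=[0.5859 -0.0528 -0.8086; -0.3458 -0.9188 -0.1905; -0.7329 0.3912 -0.5566], t=(1.0950, -1.0351, 1.9089)
after S2 (compose_se3): R=[0.5578 -0.3180 -0.7666; 0.7833 -0.1037 0.6130; -0.2744 -0.9424 0.1912], t=(0.4478, -1.8261, -2.1808)
after S3 (essential): [0.5891 0.3108 0.0601; 0.3903 -0.4814 -0.0471; -0.0064 -0.4047 -0.0514]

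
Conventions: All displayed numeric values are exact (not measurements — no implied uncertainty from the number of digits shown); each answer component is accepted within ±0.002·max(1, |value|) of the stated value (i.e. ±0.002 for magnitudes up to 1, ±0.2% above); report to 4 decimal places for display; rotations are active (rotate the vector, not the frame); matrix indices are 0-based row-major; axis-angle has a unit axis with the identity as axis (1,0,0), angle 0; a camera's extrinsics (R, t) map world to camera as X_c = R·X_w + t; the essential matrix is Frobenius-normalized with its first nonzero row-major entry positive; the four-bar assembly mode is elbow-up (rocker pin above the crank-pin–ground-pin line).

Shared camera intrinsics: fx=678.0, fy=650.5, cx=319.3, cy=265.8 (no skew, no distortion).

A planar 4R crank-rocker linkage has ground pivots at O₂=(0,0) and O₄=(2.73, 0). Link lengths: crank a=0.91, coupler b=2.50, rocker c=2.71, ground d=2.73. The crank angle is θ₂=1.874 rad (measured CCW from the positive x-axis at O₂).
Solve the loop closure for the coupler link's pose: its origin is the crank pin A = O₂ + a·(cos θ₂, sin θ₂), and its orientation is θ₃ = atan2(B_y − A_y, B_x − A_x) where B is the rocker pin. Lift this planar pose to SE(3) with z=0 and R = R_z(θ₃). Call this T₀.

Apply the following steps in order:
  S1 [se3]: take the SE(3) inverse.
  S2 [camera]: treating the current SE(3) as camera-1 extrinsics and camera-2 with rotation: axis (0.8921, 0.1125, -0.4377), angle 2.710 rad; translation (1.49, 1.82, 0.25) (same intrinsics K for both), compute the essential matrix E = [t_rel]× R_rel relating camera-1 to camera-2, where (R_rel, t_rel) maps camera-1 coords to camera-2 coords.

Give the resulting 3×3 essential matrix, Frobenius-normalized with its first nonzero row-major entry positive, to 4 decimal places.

source (fourbar_fk): coupler pose = R=[0.7643 -0.6449 0.0000; 0.6449 0.7643 0.0000; 0.0000 0.0000 1.0000], t=(-0.2717, 0.8685, 0.0000)
after S1 (invert_se3): R=[0.7643 0.6449 0.0000; -0.6449 0.7643 0.0000; 0.0000 0.0000 1.0000], t=(-0.3524, -0.8390, 0.0000)
after S2 (essential): [0.0162 -0.4225 0.0814; -0.4090 0.4320 -0.1365; 0.5690 0.3438 0.0128]

matrix = [0.0162 -0.4225 0.0814; -0.4090 0.4320 -0.1365; 0.5690 0.3438 0.0128]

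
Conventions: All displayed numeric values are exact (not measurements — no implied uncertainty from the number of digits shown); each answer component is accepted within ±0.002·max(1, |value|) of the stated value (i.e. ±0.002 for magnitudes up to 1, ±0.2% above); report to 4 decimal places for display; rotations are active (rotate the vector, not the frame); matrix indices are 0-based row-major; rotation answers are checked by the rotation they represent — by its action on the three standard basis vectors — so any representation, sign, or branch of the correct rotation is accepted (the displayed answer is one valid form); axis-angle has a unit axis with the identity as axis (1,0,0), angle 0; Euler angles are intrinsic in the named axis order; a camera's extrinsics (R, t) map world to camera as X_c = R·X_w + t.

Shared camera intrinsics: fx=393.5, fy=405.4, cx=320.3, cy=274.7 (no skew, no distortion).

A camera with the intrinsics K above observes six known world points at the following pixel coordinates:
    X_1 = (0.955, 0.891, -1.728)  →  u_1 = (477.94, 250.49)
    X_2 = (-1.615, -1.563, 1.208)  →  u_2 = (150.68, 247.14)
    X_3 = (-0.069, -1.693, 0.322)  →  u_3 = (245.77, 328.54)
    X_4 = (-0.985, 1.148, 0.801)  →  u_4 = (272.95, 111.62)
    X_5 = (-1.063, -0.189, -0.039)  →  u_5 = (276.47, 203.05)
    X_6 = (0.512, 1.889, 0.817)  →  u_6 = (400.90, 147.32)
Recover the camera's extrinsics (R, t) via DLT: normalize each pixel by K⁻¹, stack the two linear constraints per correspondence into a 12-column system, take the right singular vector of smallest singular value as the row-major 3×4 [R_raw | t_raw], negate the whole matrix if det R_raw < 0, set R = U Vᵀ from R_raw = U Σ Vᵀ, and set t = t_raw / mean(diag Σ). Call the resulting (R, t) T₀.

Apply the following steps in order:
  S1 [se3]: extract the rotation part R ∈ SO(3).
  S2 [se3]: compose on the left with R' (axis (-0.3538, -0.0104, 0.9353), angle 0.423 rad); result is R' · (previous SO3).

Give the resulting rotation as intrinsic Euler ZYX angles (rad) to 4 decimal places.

source (pnp_recover): camera pose = R=[0.5188 0.4974 -0.6953; 0.7671 -0.6298 0.1218; -0.3773 -0.5966 -0.7083], t=(-0.0000, -0.2799, 5.0096)
after S1 (rot_of_se3): [0.5188 0.4974 -0.6953; 0.7671 -0.6298 0.1218; -0.3773 -0.5966 -0.7083]
after S2 (compose_so3): [0.1971 0.7206 -0.6647; 0.8444 -0.4693 -0.2584; -0.4981 -0.5103 -0.7010]

rotation (euler_zyx) = (1.3415, 0.5215, -2.5123)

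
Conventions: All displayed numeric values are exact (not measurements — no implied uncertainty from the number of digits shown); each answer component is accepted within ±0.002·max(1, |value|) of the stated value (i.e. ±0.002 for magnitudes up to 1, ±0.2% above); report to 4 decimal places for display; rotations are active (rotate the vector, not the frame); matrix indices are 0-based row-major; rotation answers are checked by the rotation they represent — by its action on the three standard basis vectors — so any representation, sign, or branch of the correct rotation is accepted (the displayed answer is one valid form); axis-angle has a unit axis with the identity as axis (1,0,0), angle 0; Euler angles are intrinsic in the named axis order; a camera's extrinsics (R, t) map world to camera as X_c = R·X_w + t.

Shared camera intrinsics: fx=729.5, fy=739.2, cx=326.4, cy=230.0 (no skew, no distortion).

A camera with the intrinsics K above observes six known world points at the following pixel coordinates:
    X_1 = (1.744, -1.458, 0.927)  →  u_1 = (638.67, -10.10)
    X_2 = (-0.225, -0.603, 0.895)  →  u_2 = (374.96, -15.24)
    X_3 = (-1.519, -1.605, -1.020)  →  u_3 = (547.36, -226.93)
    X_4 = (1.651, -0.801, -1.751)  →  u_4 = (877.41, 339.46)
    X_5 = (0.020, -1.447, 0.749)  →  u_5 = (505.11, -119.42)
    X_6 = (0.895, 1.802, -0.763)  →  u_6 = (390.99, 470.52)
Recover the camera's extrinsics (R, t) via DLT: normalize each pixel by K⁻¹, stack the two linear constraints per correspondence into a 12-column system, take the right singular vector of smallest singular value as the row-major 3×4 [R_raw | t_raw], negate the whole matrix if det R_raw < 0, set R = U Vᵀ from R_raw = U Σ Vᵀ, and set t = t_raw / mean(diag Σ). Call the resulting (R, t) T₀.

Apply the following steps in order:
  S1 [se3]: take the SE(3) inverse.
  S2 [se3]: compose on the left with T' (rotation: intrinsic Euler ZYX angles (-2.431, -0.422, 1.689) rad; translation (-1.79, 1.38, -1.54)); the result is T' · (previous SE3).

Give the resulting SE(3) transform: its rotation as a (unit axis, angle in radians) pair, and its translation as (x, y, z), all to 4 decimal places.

source (pnp_recover): camera pose = R=[0.7561 -0.5416 -0.3674; 0.1937 0.7214 -0.6648; 0.6251 0.4315 0.6504], t=(0.4600, -0.3600, 4.1403)
after S1 (invert_se3): R=[0.7561 0.1937 0.6251; -0.5416 0.7214 0.4315; -0.3674 -0.6648 0.6504], t=(-2.8664, -1.2776, -2.7631)
after S2 (compose_se3): R=[-0.3967 0.4879 -0.7775; -0.9070 -0.3389 0.2501; -0.1414 0.8044 0.5770], t=(1.7874, 0.6398, -3.5742)

rotation (axis_angle) = ((0.3400, -0.3902, -0.8557), 2.1886), translation = (1.7874, 0.6398, -3.5742)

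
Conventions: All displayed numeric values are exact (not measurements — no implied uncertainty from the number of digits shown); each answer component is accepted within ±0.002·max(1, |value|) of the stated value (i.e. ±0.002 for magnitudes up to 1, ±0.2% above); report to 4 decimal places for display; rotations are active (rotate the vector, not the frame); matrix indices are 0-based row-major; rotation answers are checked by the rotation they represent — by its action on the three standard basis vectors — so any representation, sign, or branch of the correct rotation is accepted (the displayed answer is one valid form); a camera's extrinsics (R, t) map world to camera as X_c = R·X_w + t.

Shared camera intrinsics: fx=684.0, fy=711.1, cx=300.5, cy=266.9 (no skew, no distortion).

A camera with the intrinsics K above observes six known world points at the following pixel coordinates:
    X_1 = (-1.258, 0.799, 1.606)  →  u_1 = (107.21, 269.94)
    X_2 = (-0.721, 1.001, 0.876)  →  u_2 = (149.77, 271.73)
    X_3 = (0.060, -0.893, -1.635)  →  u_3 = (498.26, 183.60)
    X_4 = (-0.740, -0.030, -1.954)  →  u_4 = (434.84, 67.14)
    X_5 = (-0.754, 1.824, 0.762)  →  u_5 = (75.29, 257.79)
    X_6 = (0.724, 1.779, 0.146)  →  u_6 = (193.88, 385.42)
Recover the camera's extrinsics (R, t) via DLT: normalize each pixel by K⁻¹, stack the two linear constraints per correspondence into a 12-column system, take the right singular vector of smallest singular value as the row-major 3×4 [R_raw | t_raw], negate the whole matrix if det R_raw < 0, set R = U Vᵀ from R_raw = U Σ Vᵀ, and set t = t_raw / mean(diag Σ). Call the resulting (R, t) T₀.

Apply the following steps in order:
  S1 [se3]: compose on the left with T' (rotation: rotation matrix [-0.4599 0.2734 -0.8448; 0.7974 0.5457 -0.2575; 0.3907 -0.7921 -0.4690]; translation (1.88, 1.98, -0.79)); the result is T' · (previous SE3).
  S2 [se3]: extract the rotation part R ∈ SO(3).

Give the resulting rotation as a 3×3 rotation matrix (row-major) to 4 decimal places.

rotation (matrix) = ((0.3337, 0.9418, 0.0414), (0.8937, -0.3020, -0.3318), (-0.3000, 0.1477, -0.9424))

source (pnp_recover): camera pose = R=[0.4420 -0.6163 -0.6518; 0.8165 -0.0244 0.5768; -0.3713 -0.7872 0.4924], t=(0.1401, 0.1500, 6.2903)
after S1 (compose_se3): R=[0.3337 0.9418 0.0414; 0.8937 -0.3020 -0.3318; -0.3000 0.1477 -0.9424], t=(-3.4576, 0.5539, -3.8043)
after S2 (rot_of_se3): [0.3337 0.9418 0.0414; 0.8937 -0.3020 -0.3318; -0.3000 0.1477 -0.9424]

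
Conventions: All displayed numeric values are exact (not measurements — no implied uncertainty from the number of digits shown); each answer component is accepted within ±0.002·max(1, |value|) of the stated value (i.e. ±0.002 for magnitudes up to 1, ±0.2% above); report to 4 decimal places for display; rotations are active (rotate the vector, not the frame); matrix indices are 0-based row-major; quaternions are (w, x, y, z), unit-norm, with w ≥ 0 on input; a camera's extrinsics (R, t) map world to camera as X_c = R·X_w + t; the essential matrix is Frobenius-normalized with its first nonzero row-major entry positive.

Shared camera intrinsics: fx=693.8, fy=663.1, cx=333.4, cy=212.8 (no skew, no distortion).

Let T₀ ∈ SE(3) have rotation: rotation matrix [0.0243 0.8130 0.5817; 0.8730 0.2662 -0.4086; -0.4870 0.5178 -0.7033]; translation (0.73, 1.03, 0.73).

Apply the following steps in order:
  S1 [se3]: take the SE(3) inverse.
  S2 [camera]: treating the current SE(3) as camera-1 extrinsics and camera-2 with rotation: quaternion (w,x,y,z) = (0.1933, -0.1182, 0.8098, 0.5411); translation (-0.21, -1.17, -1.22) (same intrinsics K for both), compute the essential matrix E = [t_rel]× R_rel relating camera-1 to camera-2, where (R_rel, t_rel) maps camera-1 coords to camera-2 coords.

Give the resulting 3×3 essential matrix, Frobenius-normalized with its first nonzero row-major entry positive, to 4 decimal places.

matrix = [0.0859 -0.2786 0.3411; -0.6872 -0.1596 -0.0231; -0.0419 0.3555 -0.4150]

after S1 (invert_se3): R=[0.0243 0.8730 -0.4870; 0.8130 0.2662 0.5178; 0.5817 -0.4086 -0.7033], t=(-0.5614, -1.2457, 0.5096)
after S2 (essential): [0.0859 -0.2786 0.3411; -0.6872 -0.1596 -0.0231; -0.0419 0.3555 -0.4150]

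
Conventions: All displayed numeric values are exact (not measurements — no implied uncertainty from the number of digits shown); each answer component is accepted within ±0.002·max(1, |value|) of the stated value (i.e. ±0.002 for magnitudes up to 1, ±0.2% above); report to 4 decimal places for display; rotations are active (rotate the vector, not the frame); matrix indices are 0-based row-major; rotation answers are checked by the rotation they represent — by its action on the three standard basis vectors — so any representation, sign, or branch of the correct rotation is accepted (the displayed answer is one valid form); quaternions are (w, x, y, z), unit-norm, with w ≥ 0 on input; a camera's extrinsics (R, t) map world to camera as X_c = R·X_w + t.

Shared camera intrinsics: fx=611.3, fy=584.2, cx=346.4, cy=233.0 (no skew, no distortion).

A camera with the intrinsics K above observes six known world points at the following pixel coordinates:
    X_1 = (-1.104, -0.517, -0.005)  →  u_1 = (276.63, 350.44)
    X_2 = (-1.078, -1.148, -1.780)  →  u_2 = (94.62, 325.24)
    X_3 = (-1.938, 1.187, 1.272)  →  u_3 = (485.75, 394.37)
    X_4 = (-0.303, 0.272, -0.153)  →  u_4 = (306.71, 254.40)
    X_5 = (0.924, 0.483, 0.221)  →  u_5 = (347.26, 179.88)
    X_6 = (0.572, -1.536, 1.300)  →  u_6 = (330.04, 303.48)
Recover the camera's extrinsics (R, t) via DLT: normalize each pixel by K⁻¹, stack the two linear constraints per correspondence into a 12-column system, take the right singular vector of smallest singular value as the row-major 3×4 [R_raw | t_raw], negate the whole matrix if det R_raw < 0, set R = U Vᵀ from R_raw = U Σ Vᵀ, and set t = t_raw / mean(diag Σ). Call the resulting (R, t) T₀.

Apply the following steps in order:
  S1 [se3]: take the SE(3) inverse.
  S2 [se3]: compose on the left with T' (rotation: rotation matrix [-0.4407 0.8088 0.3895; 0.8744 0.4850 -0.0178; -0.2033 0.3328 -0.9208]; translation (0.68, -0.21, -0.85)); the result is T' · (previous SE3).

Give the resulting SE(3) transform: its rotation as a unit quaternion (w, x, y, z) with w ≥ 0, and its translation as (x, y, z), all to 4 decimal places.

source (pnp_recover): camera pose = R=[0.0062 0.5632 0.8263; -0.7622 -0.5322 0.3685; 0.6473 -0.6321 0.4260], t=(-0.4500, 0.2100, 6.9803)
after S1 (invert_se3): R=[0.0062 -0.7622 0.6473; 0.5632 -0.5322 -0.6321; 0.8263 0.3685 0.4260], t=(-4.3555, 4.7772, -2.6793)
after S2 (compose_se3): R=[0.7747 0.0490 -0.6305; 0.2639 -0.9311 0.2519; -0.5747 -0.3615 -0.7342], t=(5.4192, -1.6538, 4.0923)

rotation (quat) = (0.1653, -0.9274, -0.0843, 0.3249), translation = (5.4192, -1.6538, 4.0923)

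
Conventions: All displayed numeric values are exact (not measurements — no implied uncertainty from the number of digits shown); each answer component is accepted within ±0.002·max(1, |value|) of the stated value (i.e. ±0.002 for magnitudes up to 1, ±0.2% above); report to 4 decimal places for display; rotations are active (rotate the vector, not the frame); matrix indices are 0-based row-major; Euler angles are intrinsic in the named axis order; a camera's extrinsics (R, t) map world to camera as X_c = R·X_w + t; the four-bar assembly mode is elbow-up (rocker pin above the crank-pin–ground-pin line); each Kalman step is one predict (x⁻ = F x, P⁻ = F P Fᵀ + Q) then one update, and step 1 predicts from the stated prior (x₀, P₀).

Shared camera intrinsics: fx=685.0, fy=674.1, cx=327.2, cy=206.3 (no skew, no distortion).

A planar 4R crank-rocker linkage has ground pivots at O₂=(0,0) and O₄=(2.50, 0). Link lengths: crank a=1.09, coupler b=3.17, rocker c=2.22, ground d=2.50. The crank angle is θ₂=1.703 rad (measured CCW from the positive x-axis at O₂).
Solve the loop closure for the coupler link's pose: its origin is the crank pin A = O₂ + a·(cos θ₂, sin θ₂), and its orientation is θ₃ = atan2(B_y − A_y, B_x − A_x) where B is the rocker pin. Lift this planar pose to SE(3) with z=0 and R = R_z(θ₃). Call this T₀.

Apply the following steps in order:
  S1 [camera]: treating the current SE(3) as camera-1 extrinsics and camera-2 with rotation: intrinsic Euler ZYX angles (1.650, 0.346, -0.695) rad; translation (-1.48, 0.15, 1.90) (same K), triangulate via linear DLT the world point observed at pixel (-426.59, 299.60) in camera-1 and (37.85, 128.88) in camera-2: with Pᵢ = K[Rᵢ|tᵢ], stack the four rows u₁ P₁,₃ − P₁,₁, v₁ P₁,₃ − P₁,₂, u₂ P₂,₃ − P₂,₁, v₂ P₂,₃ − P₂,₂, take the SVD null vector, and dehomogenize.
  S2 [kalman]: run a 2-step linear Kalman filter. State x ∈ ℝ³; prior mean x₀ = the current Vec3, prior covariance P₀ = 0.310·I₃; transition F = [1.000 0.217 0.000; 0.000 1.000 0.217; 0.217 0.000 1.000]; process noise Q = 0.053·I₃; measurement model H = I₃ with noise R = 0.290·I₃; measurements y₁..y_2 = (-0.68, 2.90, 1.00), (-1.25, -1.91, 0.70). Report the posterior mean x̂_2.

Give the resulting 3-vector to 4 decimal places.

result = (-0.9348, 0.0448, 0.5226)

source (fourbar_fk): coupler pose = R=[0.9360 -0.3520 0.0000; 0.3520 0.9360 0.0000; 0.0000 0.0000 1.0000], t=(-0.1437, 1.0805, 0.0000)
after S1 (triangulate): (-0.9031, -0.7157, 0.6698)
after S2 (kf_track): (-0.9348, 0.0448, 0.5226)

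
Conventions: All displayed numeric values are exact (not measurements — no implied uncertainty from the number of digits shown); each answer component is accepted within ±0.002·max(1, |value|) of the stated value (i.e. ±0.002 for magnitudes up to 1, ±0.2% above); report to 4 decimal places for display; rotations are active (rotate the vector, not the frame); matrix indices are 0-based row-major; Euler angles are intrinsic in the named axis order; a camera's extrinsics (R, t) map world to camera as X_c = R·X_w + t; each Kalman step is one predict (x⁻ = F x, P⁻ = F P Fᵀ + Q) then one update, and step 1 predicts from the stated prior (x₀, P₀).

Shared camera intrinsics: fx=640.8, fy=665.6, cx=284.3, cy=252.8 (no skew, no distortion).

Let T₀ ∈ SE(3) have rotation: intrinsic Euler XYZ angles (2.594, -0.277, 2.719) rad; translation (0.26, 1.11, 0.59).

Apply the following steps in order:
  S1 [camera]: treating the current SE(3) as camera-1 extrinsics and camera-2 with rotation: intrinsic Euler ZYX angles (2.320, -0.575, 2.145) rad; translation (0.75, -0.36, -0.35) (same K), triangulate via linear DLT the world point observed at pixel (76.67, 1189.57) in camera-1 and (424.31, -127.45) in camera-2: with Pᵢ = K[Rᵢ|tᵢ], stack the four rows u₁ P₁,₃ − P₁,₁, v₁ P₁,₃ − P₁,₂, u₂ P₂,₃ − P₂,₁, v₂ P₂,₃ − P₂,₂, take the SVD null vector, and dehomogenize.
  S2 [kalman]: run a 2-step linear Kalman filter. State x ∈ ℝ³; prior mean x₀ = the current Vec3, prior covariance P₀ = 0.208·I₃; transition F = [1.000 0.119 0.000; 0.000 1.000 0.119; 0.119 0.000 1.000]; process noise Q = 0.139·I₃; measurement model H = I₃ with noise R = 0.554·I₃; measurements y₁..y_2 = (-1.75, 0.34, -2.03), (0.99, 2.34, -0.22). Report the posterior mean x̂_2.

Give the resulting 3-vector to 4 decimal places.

result = (0.4900, 1.2311, -1.0540)

after S1 (triangulate): (0.9499, 1.0832, -1.5035)
after S2 (kf_track): (0.4900, 1.2311, -1.0540)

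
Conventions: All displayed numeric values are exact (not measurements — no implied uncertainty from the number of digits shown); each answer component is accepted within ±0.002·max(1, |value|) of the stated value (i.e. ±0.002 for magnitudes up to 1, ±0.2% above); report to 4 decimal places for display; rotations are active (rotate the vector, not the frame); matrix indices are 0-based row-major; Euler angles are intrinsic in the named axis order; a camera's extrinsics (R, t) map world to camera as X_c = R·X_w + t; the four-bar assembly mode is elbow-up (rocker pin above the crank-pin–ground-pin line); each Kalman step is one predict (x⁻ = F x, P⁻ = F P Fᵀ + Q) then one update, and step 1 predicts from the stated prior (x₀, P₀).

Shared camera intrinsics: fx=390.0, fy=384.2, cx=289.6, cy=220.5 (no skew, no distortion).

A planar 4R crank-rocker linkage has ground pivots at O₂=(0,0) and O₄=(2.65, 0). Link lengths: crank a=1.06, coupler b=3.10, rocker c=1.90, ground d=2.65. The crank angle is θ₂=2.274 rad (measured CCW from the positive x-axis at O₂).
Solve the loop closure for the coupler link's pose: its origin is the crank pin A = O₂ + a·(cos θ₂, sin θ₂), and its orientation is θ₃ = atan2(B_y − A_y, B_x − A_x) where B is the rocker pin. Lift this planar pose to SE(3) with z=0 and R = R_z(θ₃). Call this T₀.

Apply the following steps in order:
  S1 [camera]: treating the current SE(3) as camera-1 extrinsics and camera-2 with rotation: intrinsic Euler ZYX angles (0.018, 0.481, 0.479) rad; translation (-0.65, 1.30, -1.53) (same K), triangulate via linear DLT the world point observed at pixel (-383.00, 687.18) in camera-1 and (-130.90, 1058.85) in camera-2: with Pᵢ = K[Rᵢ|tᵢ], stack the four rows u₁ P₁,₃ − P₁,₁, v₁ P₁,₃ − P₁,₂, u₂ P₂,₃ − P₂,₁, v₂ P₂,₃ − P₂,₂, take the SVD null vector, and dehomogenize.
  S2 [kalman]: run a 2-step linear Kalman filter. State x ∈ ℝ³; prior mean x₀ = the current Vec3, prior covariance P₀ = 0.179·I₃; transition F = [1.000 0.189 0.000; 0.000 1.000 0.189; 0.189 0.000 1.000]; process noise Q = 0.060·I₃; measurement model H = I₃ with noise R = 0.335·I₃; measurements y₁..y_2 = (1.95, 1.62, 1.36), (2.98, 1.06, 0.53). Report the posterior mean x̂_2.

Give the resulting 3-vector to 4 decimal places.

source (fourbar_fk): coupler pose = R=[0.9415 -0.3371 0.0000; 0.3371 0.9415 0.0000; 0.0000 0.0000 1.0000], t=(-0.6855, 0.8085, 0.0000)
after S1 (triangulate): (-1.4119, 1.5433, 1.4699)
after S2 (kf_track): (1.3667, 1.7723, 1.1259)

result = (1.3667, 1.7723, 1.1259)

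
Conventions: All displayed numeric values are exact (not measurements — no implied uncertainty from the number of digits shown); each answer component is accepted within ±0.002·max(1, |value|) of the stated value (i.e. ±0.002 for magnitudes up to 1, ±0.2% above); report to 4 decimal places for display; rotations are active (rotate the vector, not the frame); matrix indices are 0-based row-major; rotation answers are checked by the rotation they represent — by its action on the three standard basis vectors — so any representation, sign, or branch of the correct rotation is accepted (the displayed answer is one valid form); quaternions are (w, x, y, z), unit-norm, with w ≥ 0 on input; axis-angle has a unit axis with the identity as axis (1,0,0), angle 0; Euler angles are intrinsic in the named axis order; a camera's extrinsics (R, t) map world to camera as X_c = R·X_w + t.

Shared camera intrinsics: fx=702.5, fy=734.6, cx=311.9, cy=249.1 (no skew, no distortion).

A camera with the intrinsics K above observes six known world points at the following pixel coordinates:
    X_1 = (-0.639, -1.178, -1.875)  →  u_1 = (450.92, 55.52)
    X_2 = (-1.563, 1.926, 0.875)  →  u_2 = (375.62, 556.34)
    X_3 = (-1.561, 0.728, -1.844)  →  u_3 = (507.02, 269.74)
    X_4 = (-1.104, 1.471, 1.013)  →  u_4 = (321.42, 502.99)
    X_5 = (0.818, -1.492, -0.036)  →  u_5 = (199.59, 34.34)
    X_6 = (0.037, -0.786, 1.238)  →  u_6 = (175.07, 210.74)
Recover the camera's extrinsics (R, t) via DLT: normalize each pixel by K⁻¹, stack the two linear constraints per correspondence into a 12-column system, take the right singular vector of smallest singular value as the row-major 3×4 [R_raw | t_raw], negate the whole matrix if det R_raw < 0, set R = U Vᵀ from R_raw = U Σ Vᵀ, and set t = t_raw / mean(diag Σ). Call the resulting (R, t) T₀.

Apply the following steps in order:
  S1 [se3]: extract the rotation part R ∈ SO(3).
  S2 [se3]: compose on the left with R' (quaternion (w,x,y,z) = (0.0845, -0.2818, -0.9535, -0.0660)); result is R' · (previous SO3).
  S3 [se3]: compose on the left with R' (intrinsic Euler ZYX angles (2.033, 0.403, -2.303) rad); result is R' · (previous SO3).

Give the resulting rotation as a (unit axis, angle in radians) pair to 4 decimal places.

source (pnp_recover): camera pose = R=[-0.8560 -0.0464 -0.5148; -0.3055 0.8489 0.4313; 0.4170 0.5265 -0.7409], t=(-0.2800, -0.1001, 5.9996)
after S1 (rot_of_se3): [-0.8560 -0.0464 -0.5148; -0.3055 0.8489 0.4313; 0.4170 0.5265 -0.7409]
after S2 (compose_so3): [0.4886 0.4388 0.7541; -0.6324 0.7736 -0.0403; -0.6011 -0.4572 0.6555]
after S3 (compose_so3): [-0.3312 0.6344 -0.6984; 0.7193 0.6488 0.2482; 0.6106 -0.4202 -0.6712]

rotation (axis_angle) = ((-0.4540, -0.8891, 0.0577), 2.3142)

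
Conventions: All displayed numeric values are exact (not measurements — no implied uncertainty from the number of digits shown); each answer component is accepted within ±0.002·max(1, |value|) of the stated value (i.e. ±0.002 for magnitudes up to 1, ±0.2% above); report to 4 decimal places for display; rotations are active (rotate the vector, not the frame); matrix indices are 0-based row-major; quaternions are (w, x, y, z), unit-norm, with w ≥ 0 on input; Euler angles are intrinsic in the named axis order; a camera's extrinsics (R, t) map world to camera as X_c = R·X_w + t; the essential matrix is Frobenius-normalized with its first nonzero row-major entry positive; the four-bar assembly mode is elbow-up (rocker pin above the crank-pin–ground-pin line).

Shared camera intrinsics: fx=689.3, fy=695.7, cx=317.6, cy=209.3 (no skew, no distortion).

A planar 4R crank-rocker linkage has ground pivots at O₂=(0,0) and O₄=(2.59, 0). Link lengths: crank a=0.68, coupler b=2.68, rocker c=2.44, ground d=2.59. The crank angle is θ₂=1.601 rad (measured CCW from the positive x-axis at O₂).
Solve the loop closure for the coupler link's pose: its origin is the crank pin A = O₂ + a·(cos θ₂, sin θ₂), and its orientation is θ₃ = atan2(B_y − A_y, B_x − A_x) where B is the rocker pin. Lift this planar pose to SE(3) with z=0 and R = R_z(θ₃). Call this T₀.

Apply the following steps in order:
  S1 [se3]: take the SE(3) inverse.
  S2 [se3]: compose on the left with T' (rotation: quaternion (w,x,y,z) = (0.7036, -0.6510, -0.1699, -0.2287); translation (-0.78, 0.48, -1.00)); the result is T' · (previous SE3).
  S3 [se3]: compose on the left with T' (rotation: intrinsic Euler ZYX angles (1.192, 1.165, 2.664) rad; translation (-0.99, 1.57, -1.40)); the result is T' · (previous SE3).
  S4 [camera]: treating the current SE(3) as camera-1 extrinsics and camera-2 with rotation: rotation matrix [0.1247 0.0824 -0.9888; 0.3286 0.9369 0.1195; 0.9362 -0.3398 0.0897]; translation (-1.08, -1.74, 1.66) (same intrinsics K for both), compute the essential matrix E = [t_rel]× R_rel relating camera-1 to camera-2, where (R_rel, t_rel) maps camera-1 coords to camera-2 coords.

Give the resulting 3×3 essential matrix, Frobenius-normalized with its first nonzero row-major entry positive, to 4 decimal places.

matrix = [0.1546 -0.1015 -0.6230; 0.5206 0.2859 0.2225; 0.3613 0.1072 -0.1828]

source (fourbar_fk): coupler pose = R=[0.7730 -0.6344 0.0000; 0.6344 0.7730 0.0000; 0.0000 0.0000 1.0000], t=(-0.0205, 0.6797, 0.0000)
after S1 (invert_se3): R=[0.7730 0.6344 0.0000; -0.6344 0.7730 0.0000; 0.0000 0.0000 1.0000], t=(-0.4153, -0.5385, 0.0000)
after S2 (compose_se3): R=[0.3031 0.9512 0.0587; -0.1081 -0.0269 0.9938; 0.9468 -0.3075 0.0947], t=(-1.4203, 0.4960, -0.7715)
after S3 (compose_se3): R=[0.0568 0.0740 0.9956; -0.7745 0.6326 -0.0028; -0.6300 -0.7710 0.0932], t=(-0.8072, 1.7969, 0.2654)
after S4 (essential): [0.1546 -0.1015 -0.6230; 0.5206 0.2859 0.2225; 0.3613 0.1072 -0.1828]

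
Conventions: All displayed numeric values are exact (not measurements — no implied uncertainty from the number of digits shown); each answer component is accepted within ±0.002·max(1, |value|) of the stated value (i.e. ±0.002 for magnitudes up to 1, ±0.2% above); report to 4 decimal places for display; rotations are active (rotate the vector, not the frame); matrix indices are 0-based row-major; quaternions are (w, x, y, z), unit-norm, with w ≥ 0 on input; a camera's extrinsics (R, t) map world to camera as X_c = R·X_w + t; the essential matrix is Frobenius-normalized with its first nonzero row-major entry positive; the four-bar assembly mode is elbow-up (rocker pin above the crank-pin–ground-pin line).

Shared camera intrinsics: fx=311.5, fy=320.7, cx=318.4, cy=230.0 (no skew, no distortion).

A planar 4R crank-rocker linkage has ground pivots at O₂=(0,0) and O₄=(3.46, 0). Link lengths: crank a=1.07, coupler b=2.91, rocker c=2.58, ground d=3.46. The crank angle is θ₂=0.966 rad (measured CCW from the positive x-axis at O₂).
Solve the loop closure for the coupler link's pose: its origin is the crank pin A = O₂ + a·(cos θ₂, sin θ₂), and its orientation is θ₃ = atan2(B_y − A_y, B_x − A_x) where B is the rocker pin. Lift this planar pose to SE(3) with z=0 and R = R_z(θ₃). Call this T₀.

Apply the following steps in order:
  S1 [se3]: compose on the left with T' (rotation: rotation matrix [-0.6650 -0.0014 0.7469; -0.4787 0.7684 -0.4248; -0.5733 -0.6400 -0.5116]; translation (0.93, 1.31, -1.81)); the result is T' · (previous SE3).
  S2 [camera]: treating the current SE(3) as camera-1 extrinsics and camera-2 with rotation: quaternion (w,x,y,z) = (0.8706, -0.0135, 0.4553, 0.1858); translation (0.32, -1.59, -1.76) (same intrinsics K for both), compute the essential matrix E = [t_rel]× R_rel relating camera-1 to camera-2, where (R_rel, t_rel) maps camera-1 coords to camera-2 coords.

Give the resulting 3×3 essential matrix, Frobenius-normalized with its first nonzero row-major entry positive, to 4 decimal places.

source (fourbar_fk): coupler pose = R=[0.8217 -0.5699 0.0000; 0.5699 0.8217 0.0000; 0.0000 0.0000 1.0000], t=(0.6084, 0.8802, 0.0000)
after S1 (compose_se3): R=[-0.5472 0.3778 0.7469; 0.0445 0.9042 -0.4248; -0.8358 -0.1992 -0.5116], t=(0.5242, 1.6951, -2.7221)
after S2 (essential): [0.5779 -0.2262 0.3160; -0.0851 -0.0792 -0.1634; -0.0816 0.5118 0.4541]

matrix = [0.5779 -0.2262 0.3160; -0.0851 -0.0792 -0.1634; -0.0816 0.5118 0.4541]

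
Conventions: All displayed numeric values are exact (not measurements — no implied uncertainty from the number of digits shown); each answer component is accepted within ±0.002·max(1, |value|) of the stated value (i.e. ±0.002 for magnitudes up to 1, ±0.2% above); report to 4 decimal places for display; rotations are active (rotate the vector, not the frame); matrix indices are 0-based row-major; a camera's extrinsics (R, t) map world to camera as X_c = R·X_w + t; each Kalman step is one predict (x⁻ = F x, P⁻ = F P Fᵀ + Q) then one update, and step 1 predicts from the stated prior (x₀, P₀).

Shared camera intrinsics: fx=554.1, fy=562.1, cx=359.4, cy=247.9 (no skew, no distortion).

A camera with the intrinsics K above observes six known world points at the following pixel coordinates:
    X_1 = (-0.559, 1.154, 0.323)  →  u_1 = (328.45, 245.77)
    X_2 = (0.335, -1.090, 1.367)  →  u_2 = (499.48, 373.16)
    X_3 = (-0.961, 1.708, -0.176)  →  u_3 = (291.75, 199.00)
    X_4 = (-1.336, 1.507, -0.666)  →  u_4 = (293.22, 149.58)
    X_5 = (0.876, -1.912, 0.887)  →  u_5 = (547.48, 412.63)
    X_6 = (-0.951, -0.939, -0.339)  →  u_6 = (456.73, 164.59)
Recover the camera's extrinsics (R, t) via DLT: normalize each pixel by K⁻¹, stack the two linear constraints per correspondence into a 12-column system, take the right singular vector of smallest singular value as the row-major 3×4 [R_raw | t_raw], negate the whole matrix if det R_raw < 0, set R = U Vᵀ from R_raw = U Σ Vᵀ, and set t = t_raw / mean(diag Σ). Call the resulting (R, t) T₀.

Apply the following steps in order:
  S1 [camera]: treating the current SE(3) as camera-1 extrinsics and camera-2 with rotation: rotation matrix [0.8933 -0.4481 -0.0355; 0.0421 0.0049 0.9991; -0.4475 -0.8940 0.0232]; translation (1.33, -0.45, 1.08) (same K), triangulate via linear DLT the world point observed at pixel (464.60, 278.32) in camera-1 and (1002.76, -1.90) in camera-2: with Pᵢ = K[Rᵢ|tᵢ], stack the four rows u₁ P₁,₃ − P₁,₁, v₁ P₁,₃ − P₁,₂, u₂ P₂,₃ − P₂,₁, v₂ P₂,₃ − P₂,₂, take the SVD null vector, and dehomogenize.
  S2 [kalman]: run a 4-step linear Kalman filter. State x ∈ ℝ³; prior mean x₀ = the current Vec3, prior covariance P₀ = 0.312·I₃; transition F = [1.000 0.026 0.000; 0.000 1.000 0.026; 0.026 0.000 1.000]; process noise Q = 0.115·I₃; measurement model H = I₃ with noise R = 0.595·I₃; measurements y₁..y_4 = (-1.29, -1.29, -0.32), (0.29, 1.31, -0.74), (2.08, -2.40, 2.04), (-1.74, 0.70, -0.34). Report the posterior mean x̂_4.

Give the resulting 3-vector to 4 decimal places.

source (pnp_recover): camera pose = R=[-0.4198 -0.7375 0.5290; 0.7635 0.0282 0.6452; -0.4908 0.6747 0.5513], t=(0.0492, 0.1593, 5.8216)
after S1 (triangulate): (0.6580, -1.7700, -0.6156)
after S2 (kf_track): (-0.1557, -0.5132, 0.1333)

result = (-0.1557, -0.5132, 0.1333)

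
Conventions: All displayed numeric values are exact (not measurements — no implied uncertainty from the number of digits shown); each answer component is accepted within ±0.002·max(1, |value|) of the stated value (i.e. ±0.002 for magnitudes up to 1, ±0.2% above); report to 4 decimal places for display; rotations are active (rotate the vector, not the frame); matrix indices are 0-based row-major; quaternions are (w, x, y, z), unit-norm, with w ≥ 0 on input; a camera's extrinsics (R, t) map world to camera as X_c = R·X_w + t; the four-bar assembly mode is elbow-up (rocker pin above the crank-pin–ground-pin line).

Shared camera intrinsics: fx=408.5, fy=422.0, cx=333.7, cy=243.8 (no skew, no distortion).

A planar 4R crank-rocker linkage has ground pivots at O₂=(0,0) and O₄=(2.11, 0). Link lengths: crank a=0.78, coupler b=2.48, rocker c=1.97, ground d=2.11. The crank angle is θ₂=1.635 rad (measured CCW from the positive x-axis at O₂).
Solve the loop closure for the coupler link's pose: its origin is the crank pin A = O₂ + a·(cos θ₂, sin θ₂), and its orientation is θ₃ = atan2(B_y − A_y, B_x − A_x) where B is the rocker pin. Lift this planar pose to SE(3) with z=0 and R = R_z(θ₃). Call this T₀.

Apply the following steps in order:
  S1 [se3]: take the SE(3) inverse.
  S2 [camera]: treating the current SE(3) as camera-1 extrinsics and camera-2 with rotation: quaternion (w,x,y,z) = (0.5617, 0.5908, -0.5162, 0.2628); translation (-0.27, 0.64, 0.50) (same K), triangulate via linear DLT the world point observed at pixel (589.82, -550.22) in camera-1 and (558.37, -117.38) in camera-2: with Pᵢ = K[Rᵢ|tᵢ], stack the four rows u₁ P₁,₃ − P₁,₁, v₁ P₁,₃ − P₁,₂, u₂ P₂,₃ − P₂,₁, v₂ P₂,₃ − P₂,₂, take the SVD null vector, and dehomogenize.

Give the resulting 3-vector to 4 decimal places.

source (fourbar_fk): coupler pose = R=[0.8770 -0.4805 0.0000; 0.4805 0.8770 0.0000; 0.0000 0.0000 1.0000], t=(-0.0500, 0.7784, 0.0000)
after S1 (invert_se3): R=[0.8770 0.4805 0.0000; -0.4805 0.8770 0.0000; 0.0000 0.0000 1.0000], t=(-0.3301, -0.7067, 0.0000)
after S2 (triangulate): (1.7538, -0.8952, 1.2407)

result = (1.7538, -0.8952, 1.2407)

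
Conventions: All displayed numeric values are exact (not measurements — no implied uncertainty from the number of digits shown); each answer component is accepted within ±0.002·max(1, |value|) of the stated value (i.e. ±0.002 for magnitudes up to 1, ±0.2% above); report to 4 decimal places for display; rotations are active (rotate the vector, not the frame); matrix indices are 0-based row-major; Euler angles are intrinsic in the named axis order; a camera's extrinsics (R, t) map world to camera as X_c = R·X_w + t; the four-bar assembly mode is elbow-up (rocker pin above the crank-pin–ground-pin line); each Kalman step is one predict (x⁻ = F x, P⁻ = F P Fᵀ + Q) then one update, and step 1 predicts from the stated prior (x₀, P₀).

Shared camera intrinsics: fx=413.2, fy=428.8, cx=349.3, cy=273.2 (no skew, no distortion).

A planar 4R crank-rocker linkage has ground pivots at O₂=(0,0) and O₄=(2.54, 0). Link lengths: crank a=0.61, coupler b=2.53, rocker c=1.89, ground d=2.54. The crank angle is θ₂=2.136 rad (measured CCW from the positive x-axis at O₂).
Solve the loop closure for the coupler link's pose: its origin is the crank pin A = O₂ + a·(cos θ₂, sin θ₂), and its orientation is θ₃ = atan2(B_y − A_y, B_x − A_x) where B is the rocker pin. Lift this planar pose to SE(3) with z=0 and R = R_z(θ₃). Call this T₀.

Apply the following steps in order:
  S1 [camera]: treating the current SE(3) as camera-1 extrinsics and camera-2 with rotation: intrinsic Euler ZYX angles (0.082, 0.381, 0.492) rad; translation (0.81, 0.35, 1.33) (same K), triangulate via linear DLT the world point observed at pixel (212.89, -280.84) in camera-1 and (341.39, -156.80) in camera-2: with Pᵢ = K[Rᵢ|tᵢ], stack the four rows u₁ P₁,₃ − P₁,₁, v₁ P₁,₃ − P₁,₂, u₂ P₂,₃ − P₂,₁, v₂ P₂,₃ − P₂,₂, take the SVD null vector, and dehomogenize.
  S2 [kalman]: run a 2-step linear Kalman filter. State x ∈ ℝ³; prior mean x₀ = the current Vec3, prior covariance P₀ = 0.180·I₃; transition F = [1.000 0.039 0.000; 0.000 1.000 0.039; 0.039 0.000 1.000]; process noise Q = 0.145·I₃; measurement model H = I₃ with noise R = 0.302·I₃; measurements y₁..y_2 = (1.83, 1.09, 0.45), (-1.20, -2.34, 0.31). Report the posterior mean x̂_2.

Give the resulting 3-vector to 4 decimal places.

result = (-0.4616, -1.3287, 0.5918)

source (fourbar_fk): coupler pose = R=[0.8688 -0.4951 0.0000; 0.4951 0.8688 0.0000; 0.0000 0.0000 1.0000], t=(-0.3267, 0.5151, 0.0000)
after S1 (triangulate): (-1.2478, -1.9308, 1.3778)
after S2 (kf_track): (-0.4616, -1.3287, 0.5918)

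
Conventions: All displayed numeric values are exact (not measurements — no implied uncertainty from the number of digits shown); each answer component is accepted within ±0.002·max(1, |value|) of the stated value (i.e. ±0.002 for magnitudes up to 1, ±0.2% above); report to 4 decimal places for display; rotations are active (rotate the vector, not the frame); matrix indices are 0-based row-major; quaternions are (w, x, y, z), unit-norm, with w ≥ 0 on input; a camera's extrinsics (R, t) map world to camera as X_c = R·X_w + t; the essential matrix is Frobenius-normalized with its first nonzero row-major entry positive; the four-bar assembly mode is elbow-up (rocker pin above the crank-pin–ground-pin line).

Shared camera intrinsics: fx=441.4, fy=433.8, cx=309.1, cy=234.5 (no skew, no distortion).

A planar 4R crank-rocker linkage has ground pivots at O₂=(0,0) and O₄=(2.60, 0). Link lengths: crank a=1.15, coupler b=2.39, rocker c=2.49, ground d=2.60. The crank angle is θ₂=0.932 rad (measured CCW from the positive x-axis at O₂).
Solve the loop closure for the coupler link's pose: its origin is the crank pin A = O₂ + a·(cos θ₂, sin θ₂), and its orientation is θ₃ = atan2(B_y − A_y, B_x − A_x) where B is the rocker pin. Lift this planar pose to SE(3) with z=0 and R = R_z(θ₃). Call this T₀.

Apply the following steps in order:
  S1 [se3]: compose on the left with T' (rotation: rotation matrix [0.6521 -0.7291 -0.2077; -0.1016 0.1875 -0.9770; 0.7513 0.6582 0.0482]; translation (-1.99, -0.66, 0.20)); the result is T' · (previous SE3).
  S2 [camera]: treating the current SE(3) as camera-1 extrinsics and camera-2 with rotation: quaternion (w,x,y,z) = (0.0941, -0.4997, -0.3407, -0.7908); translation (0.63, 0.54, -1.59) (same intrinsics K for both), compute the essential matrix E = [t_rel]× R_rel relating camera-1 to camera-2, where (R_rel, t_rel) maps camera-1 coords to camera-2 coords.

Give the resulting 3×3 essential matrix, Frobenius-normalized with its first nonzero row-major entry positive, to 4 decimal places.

source (fourbar_fk): coupler pose = R=[0.7560 -0.6546 0.0000; 0.6546 0.7560 0.0000; 0.0000 0.0000 1.0000], t=(0.6857, 0.9232, 0.0000)
after S1 (compose_se3): R=[0.0157 -0.9781 -0.2077; 0.0459 0.2082 -0.9770; 0.9988 0.0058 0.0482], t=(-2.2160, -0.5566, 1.3228)
after S2 (essential): [0.3095 -0.5401 0.3218; 0.3824 0.4102 0.3802; 0.0718 0.1997 0.0694]

matrix = [0.3095 -0.5401 0.3218; 0.3824 0.4102 0.3802; 0.0718 0.1997 0.0694]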